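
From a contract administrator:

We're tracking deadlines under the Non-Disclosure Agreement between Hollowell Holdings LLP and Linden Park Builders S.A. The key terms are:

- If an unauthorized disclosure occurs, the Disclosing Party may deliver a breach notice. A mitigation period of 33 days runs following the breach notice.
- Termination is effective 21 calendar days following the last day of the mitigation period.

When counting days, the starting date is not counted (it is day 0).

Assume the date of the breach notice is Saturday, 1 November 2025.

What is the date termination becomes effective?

25 December 2025

Adding 33 calendar days to 1 November 2025 gives 4 December 2025, which is the last day of the mitigation period.
The date termination becomes effective: 21 calendar days after 4 December 2025 is 25 December 2025.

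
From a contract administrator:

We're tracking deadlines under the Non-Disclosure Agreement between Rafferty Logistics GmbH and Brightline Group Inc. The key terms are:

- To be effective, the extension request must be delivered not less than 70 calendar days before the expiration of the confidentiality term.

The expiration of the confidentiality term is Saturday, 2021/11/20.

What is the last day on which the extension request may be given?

2021/09/11

2021/11/20 minus 70 days is 2021/09/11.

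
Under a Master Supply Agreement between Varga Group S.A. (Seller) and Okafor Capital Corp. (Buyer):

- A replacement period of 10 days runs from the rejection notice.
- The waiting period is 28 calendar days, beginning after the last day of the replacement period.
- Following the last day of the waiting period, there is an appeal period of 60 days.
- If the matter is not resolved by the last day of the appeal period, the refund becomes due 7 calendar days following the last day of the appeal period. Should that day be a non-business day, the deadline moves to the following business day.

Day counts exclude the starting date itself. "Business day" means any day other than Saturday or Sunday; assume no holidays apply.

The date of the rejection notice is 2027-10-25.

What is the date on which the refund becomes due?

2028-02-07

The last day of the replacement period: 10 calendar days after 2027-10-25 is 2027-11-04.
The last day of the waiting period: 2027-11-04 + 28 days = 2027-12-02.
The last day of the appeal period: 2027-12-02 + 60 days = 2028-01-31.
The date on which the refund becomes due: 2028-01-31 + 7 days = 2028-02-07. 2028-02-07 is a Monday, so no roll-forward applies.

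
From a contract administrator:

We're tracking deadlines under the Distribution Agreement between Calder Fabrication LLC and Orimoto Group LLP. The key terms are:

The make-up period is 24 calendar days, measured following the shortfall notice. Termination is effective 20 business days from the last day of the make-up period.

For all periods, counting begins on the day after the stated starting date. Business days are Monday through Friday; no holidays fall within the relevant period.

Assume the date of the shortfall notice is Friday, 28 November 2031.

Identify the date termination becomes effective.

19 January 2032

The last day of the make-up period: 24 calendar days after 28 November 2031 is 22 December 2031.
From Monday, 22 December 2031, 20 business days (Dec 23, Dec 24, Dec 25, Dec 26, …, Jan 15, Jan 16, Jan 19, skipping weekends) brings us to Monday, 19 January 2032, which is the date termination becomes effective.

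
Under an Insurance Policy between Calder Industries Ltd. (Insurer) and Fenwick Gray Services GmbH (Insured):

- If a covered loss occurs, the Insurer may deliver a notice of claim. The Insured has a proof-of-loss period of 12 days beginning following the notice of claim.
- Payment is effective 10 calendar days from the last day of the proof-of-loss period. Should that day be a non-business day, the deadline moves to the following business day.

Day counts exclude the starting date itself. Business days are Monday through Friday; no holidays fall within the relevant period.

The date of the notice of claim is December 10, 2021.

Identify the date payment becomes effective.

The last day of the proof-of-loss period: 12 calendar days after December 10, 2021 is December 22, 2021.
The date payment becomes effective: 10 calendar days after December 22, 2021 is January 1, 2022. That falls on a Saturday, so it rolls to the next business day, Monday, January 3, 2022.

January 3, 2022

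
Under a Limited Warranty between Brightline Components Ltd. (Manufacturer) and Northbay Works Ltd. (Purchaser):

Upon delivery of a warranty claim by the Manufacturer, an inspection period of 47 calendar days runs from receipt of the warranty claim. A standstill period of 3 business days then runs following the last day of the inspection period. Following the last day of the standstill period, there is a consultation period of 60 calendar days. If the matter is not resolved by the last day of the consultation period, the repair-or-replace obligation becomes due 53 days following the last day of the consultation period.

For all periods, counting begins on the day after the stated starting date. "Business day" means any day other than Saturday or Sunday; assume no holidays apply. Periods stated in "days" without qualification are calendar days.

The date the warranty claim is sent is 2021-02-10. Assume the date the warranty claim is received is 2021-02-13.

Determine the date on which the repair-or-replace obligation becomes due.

2021-07-28

Adding 47 calendar days to 2021-02-13 gives 2021-04-01, which is the last day of the inspection period.
The last day of the standstill period: counting 3 business days from Thursday, 2021-04-01 (Apr 2, Apr 5, Apr 6, skipping weekends) reaches Tuesday, 2021-04-06.
The last day of the consultation period: 2021-04-06 + 60 days = 2021-06-05.
The date on which the repair-or-replace obligation becomes due: 53 calendar days after 2021-06-05 is 2021-07-28.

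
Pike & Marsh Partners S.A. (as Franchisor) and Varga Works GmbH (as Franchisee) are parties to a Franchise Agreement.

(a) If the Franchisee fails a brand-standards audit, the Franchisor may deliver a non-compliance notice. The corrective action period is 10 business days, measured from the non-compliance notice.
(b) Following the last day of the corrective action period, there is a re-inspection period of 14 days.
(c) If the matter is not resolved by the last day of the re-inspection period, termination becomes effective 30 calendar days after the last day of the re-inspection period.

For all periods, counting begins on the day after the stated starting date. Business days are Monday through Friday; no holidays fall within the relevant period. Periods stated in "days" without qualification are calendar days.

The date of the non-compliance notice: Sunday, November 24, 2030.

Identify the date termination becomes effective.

January 19, 2031

From Sunday, November 24, 2030, 10 business days (Nov 25, Nov 26, Nov 27, Nov 28, Nov 29, Dec 2, Dec 3, Dec 4, Dec 5, Dec 6, skipping weekends) brings us to Friday, December 6, 2030, which is the last day of the corrective action period.
The last day of the re-inspection period: 14 calendar days after December 6, 2030 is December 20, 2030.
The date termination becomes effective: December 20, 2030 + 30 days = January 19, 2031.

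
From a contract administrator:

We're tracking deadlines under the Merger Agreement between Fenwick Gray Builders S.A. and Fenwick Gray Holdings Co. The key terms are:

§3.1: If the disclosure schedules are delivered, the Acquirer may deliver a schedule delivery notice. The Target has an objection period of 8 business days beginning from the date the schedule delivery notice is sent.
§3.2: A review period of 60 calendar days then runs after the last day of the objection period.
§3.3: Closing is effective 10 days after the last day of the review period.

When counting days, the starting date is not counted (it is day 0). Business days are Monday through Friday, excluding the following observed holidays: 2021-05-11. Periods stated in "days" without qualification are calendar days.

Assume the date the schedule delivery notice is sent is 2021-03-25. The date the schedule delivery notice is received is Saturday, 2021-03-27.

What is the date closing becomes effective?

2021-06-15

From Thursday, 2021-03-25, 8 business days (Mar 26, Mar 29, Mar 30, Mar 31, Apr 1, Apr 2, Apr 5, Apr 6, skipping weekends) brings us to Tuesday, 2021-04-06, which is the last day of the objection period.
Adding 60 calendar days to 2021-04-06 gives 2021-06-05, which is the last day of the review period.
The date closing becomes effective: 2021-06-05 + 10 days = 2021-06-15.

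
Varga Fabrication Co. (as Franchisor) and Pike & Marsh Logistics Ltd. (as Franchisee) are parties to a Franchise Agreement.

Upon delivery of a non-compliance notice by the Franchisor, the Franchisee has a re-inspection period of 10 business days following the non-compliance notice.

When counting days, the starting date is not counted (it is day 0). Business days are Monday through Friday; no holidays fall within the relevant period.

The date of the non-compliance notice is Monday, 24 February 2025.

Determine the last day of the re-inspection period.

From Monday, 24 February 2025, 10 business days (Feb 25, Feb 26, Feb 27, Feb 28, Mar 3, Mar 4, Mar 5, Mar 6, Mar 7, Mar 10, skipping weekends) brings us to Monday, 10 March 2025, which is the last day of the re-inspection period.

10 March 2025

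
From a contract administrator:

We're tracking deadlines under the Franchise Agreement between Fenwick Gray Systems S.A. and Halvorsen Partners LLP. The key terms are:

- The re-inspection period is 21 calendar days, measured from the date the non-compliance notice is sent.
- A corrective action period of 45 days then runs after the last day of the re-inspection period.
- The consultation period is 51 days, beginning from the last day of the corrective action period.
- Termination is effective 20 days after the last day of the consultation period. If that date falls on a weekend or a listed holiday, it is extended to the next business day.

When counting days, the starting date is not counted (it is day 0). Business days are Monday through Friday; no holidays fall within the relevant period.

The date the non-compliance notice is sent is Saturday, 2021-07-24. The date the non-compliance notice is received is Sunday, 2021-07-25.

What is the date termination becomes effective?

Adding 21 calendar days to 2021-07-24 gives 2021-08-14, which is the last day of the re-inspection period.
The last day of the corrective action period: 45 calendar days after 2021-08-14 is 2021-09-28.
Adding 51 calendar days to 2021-09-28 gives 2021-11-18, which is the last day of the consultation period.
The date termination becomes effective: 20 calendar days after 2021-11-18 is 2021-12-08. 2021-12-08 is a Wednesday, so no roll-forward applies.

2021-12-08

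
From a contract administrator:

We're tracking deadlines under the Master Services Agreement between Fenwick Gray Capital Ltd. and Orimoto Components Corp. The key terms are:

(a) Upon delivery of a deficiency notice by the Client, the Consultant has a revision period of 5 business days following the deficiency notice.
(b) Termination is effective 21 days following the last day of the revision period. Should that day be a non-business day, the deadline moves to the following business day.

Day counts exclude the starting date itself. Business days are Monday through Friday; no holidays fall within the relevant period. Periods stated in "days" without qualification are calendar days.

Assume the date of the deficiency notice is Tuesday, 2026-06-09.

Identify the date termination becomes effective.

The last day of the revision period: 5 business days after Tuesday, 2026-06-09, skipping weekends — Jun 10, Jun 11, Jun 12, Jun 15, Jun 16 — lands on Tuesday, 2026-06-16.
The date termination becomes effective: 21 calendar days after 2026-06-16 is 2026-07-07. 2026-07-07 is a Tuesday, so no roll-forward applies.

2026-07-07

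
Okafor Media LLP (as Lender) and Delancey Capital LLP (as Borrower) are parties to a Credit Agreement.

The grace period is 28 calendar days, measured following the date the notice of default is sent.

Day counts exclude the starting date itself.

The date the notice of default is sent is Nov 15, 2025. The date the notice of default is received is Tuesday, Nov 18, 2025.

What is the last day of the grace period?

Dec 13, 2025

The last day of the grace period: Nov 15, 2025 + 28 days = Dec 13, 2025.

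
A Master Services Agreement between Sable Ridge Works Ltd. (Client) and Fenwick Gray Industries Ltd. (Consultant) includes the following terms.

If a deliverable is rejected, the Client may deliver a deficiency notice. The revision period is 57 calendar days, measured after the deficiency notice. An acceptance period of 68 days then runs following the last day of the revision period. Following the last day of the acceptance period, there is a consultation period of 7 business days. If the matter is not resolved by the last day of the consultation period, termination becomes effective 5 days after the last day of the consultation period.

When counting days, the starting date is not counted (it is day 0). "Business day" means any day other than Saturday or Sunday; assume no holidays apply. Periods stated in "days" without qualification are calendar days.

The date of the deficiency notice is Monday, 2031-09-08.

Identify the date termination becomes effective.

The last day of the revision period: 2031-09-08 + 57 days = 2031-11-04.
Adding 68 calendar days to 2031-11-04 gives 2032-01-11, which is the last day of the acceptance period.
From Sunday, 2032-01-11, 7 business days (Jan 12, Jan 13, Jan 14, Jan 15, Jan 16, Jan 19, Jan 20, skipping weekends) brings us to Tuesday, 2032-01-20, which is the last day of the consultation period.
The date termination becomes effective: 5 calendar days after 2032-01-20 is 2032-01-25.

2032-01-25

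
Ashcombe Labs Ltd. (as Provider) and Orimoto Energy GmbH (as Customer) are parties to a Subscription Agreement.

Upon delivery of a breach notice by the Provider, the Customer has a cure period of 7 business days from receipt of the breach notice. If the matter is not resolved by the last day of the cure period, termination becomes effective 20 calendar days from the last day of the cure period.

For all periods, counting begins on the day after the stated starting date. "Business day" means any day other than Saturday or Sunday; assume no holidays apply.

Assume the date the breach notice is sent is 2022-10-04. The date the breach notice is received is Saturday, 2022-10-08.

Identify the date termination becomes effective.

From Saturday, 2022-10-08, 7 business days (Oct 10, Oct 11, Oct 12, Oct 13, Oct 14, Oct 17, Oct 18, skipping weekends) brings us to Tuesday, 2022-10-18, which is the last day of the cure period.
The date termination becomes effective: 2022-10-18 + 20 days = 2022-11-07.

2022-11-07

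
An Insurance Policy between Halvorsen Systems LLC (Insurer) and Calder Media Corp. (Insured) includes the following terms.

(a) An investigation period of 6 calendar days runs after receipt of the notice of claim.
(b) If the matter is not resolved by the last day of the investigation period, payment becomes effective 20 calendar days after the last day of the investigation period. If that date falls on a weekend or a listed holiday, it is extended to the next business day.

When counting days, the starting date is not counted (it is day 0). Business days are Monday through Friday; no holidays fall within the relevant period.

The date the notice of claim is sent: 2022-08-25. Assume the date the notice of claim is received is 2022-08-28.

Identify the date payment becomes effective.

Adding 6 calendar days to 2022-08-28 gives 2022-09-03, which is the last day of the investigation period.
Adding 20 calendar days to 2022-09-03 gives 2022-09-23, which is the date payment becomes effective. 2022-09-23 is a Friday, so no roll-forward applies.

2022-09-23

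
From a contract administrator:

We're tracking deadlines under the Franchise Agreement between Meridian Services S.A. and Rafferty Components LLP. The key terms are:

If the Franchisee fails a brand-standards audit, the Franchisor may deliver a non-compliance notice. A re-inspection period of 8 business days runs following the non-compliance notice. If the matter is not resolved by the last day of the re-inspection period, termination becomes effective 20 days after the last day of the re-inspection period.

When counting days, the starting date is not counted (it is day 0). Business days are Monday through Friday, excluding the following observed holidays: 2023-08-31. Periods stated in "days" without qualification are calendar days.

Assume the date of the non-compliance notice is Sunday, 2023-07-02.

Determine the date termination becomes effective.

2023-08-01

The last day of the re-inspection period: counting 8 business days from Sunday, 2023-07-02 (Jul 3, Jul 4, Jul 5, Jul 6, Jul 7, Jul 10, Jul 11, Jul 12, skipping weekends) reaches Wednesday, 2023-07-12.
Adding 20 calendar days to 2023-07-12 gives 2023-08-01, which is the date termination becomes effective.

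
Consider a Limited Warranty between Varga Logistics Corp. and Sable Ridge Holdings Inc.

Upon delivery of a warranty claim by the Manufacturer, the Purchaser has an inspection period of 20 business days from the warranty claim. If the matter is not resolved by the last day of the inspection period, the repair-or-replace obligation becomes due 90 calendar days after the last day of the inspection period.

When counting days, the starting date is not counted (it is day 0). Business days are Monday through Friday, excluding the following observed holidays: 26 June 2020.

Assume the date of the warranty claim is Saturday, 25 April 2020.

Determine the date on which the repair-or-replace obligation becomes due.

The last day of the inspection period: 20 business days after Saturday, 25 April 2020, skipping weekends — Apr 27, Apr 28, Apr 29, Apr 30, …, May 20, May 21, May 22 — lands on Friday, 22 May 2020.
The date on which the repair-or-replace obligation becomes due: 90 calendar days after 22 May 2020 is 20 August 2020.

20 August 2020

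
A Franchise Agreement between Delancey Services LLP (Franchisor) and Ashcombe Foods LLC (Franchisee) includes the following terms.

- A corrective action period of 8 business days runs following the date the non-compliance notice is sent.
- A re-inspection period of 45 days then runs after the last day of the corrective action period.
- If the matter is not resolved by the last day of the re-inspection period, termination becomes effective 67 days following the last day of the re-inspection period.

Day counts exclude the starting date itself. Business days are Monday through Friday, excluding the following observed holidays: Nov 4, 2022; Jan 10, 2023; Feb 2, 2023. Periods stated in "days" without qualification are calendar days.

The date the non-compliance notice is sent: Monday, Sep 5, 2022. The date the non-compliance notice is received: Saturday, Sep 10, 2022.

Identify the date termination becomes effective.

Jan 5, 2023

The last day of the corrective action period: 8 business days after Monday, Sep 5, 2022, skipping weekends — Sep 6, Sep 7, Sep 8, Sep 9, Sep 12, Sep 13, Sep 14, Sep 15 — lands on Thursday, Sep 15, 2022.
The last day of the re-inspection period: 45 calendar days after Sep 15, 2022 is Oct 30, 2022.
The date termination becomes effective: 67 calendar days after Oct 30, 2022 is Jan 5, 2023.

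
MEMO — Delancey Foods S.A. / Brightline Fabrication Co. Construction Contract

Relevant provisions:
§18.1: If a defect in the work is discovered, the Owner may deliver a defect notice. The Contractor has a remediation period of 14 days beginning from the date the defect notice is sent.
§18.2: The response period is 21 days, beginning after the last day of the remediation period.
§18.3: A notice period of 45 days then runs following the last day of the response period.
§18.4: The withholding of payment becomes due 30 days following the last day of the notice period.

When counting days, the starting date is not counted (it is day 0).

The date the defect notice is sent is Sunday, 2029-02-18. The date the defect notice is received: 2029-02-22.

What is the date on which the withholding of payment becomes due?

Adding 14 calendar days to 2029-02-18 gives 2029-03-04, which is the last day of the remediation period.
Adding 21 calendar days to 2029-03-04 gives 2029-03-25, which is the last day of the response period.
Adding 45 calendar days to 2029-03-25 gives 2029-05-09, which is the last day of the notice period.
The date on which the withholding of payment becomes due: 2029-05-09 + 30 days = 2029-06-08.

2029-06-08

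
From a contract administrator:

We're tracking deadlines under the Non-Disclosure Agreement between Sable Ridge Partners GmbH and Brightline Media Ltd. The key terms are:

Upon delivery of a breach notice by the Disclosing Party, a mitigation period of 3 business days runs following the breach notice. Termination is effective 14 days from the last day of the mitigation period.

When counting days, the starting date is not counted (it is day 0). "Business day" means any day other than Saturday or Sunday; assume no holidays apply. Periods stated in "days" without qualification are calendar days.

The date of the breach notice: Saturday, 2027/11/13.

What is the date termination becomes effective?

2027/12/01

The last day of the mitigation period: 3 business days after Saturday, 2027/11/13, skipping weekends — Nov 15, Nov 16, Nov 17 — lands on Wednesday, 2027/11/17.
The date termination becomes effective: 14 calendar days after 2027/11/17 is 2027/12/01.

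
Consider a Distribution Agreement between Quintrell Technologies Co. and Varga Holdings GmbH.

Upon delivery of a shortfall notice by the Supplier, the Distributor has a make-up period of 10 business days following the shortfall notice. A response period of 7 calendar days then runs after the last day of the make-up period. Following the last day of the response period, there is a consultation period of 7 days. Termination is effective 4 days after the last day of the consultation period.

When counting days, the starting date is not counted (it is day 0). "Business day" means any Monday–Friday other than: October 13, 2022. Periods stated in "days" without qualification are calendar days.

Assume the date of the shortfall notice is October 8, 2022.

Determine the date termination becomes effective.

November 11, 2022

The last day of the make-up period: counting 10 business days from Saturday, October 8, 2022 (Oct 10, Oct 11, Oct 12, Oct 14, Oct 17, Oct 18, Oct 19, Oct 20, Oct 21, Oct 24, skipping weekends and the listed holiday on Oct 13) reaches Monday, October 24, 2022.
Adding 7 calendar days to October 24, 2022 gives October 31, 2022, which is the last day of the response period.
The last day of the consultation period: October 31, 2022 + 7 days = November 7, 2022.
The date termination becomes effective: November 7, 2022 + 4 days = November 11, 2022.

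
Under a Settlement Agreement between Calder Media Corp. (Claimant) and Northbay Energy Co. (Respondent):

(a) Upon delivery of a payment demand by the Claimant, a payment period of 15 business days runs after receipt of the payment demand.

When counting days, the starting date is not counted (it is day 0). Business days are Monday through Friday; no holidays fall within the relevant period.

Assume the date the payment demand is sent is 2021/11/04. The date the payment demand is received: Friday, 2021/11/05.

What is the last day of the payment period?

2021/11/26

The last day of the payment period: counting 15 business days from Friday, 2021/11/05 (Nov 8, Nov 9, Nov 10, Nov 11, …, Nov 24, Nov 25, Nov 26, skipping weekends) reaches Friday, 2021/11/26.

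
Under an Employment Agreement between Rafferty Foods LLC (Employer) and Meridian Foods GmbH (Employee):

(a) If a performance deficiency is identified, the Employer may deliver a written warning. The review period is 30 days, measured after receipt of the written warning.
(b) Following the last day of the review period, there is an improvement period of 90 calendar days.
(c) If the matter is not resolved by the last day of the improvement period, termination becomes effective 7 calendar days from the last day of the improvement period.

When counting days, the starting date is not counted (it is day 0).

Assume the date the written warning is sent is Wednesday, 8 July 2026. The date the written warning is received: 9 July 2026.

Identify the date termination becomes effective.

13 November 2026

Adding 30 calendar days to 9 July 2026 gives 8 August 2026, which is the last day of the review period.
The last day of the improvement period: 90 calendar days after 8 August 2026 is 6 November 2026.
The date termination becomes effective: 7 calendar days after 6 November 2026 is 13 November 2026.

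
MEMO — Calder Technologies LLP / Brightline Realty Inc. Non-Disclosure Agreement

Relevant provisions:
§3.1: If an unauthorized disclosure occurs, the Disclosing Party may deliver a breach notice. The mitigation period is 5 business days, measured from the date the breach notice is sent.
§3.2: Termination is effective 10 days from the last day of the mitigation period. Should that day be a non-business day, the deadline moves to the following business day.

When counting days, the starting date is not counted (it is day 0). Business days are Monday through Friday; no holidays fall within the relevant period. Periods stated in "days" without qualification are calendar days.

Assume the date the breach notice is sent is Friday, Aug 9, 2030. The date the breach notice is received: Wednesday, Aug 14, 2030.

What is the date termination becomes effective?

From Friday, Aug 9, 2030, 5 business days (Aug 12, Aug 13, Aug 14, Aug 15, Aug 16, skipping weekends) brings us to Friday, Aug 16, 2030, which is the last day of the mitigation period.
The date termination becomes effective: 10 calendar days after Aug 16, 2030 is Aug 26, 2030. Aug 26, 2030 is a Monday, so no roll-forward applies.

Aug 26, 2030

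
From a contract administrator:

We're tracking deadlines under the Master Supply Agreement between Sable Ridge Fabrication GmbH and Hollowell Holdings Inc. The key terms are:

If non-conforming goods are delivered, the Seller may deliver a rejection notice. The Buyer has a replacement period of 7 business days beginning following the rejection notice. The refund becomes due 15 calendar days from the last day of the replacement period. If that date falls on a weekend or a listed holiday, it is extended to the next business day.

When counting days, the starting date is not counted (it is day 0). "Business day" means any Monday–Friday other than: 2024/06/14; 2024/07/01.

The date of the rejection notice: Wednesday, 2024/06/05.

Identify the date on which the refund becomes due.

The last day of the replacement period: counting 7 business days from Wednesday, 2024/06/05 (Jun 6, Jun 7, Jun 10, Jun 11, Jun 12, Jun 13, Jun 17, skipping weekends and the listed holiday on Jun 14) reaches Monday, 2024/06/17.
The date on which the refund becomes due: 2024/06/17 + 15 days = 2024/07/02. 2024/07/02 is a Tuesday and is not a listed holiday, so no roll-forward applies.

2024/07/02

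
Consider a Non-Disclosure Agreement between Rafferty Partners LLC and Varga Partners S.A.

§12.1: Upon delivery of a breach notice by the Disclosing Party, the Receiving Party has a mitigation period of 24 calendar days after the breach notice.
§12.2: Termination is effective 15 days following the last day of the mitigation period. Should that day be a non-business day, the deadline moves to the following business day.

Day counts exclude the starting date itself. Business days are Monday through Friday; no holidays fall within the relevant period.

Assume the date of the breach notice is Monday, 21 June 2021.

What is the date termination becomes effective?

The last day of the mitigation period: 21 June 2021 + 24 days = 15 July 2021.
The date termination becomes effective: 15 calendar days after 15 July 2021 is 30 July 2021. 30 July 2021 is a Friday, so no roll-forward applies.

30 July 2021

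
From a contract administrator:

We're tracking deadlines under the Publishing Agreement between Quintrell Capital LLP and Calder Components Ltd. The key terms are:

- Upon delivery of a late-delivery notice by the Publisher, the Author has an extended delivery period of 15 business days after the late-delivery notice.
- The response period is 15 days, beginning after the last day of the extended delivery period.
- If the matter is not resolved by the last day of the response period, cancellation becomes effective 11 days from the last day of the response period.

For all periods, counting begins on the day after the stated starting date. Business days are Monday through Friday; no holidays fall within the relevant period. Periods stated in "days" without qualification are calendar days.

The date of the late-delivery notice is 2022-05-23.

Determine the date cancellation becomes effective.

The last day of the extended delivery period: 15 business days after Monday, 2022-05-23, skipping weekends — May 24, May 25, May 26, May 27, …, Jun 9, Jun 10, Jun 13 — lands on Monday, 2022-06-13.
Adding 15 calendar days to 2022-06-13 gives 2022-06-28, which is the last day of the response period.
The date cancellation becomes effective: 11 calendar days after 2022-06-28 is 2022-07-09.

2022-07-09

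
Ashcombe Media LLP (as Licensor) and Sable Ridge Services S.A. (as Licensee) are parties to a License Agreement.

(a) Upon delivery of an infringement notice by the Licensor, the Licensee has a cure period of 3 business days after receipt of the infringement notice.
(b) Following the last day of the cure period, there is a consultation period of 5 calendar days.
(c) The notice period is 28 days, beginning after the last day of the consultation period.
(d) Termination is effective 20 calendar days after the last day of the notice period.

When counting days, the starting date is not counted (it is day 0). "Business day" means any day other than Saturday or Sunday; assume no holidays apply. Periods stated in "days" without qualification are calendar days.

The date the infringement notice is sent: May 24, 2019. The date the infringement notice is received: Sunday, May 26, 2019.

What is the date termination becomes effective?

The last day of the cure period: counting 3 business days from Sunday, May 26, 2019 (May 27, May 28, May 29, skipping weekends) reaches Wednesday, May 29, 2019.
Adding 5 calendar days to May 29, 2019 gives Jun 3, 2019, which is the last day of the consultation period.
The last day of the notice period: 28 calendar days after Jun 3, 2019 is Jul 1, 2019.
The date termination becomes effective: 20 calendar days after Jul 1, 2019 is Jul 21, 2019.

Jul 21, 2019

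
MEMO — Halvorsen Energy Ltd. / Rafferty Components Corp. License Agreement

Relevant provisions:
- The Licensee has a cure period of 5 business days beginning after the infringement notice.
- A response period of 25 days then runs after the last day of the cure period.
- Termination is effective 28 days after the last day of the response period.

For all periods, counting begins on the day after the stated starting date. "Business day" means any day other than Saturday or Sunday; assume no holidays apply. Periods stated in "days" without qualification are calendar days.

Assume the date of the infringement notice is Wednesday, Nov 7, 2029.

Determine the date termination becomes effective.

Jan 6, 2030

From Wednesday, Nov 7, 2029, 5 business days (Nov 8, Nov 9, Nov 12, Nov 13, Nov 14, skipping weekends) brings us to Wednesday, Nov 14, 2029, which is the last day of the cure period.
The last day of the response period: Nov 14, 2029 + 25 days = Dec 9, 2029.
Adding 28 calendar days to Dec 9, 2029 gives Jan 6, 2030, which is the date termination becomes effective.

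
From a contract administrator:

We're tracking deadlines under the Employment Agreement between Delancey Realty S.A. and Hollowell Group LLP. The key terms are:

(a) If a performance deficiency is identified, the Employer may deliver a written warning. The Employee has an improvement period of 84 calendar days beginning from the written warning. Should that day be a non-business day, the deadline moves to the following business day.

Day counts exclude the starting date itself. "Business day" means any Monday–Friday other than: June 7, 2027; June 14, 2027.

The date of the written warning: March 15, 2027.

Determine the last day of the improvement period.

June 8, 2027

The last day of the improvement period: 84 calendar days after March 15, 2027 is June 7, 2027. That falls on Monday, a listed holiday, so it rolls to the next business day, Tuesday, June 8, 2027.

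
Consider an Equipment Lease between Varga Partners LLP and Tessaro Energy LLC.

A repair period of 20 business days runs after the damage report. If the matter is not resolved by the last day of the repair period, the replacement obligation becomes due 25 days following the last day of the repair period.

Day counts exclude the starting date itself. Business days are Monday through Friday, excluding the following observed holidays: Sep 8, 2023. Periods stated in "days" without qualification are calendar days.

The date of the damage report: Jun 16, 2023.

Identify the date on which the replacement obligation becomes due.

Aug 8, 2023

The last day of the repair period: 20 business days after Friday, Jun 16, 2023, skipping weekends — Jun 19, Jun 20, Jun 21, Jun 22, …, Jul 12, Jul 13, Jul 14 — lands on Friday, Jul 14, 2023.
The date on which the replacement obligation becomes due: Jul 14, 2023 + 25 days = Aug 8, 2023.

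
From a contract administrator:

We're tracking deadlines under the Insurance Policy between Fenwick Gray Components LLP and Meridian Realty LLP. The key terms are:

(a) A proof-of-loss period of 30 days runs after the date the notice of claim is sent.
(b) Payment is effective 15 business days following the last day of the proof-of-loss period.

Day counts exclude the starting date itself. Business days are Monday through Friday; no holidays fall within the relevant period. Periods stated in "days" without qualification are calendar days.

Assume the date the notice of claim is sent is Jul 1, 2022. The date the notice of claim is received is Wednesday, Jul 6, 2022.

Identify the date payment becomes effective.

The last day of the proof-of-loss period: Jul 1, 2022 + 30 days = Jul 31, 2022.
From Sunday, Jul 31, 2022, 15 business days (Aug 1, Aug 2, Aug 3, Aug 4, …, Aug 17, Aug 18, Aug 19, skipping weekends) brings us to Friday, Aug 19, 2022, which is the date payment becomes effective.

Aug 19, 2022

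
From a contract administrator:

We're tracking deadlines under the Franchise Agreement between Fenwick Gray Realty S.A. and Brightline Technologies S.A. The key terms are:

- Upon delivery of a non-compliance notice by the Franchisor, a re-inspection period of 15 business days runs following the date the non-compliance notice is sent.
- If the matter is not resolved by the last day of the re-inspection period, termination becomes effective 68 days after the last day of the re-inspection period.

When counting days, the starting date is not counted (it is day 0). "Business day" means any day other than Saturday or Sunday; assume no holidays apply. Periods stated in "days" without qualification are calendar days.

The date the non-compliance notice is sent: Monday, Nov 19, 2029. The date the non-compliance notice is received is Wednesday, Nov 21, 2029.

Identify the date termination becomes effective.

Feb 16, 2030

The last day of the re-inspection period: 15 business days after Monday, Nov 19, 2029, skipping weekends — Nov 20, Nov 21, Nov 22, Nov 23, …, Dec 6, Dec 7, Dec 10 — lands on Monday, Dec 10, 2029.
Adding 68 calendar days to Dec 10, 2029 gives Feb 16, 2030, which is the date termination becomes effective.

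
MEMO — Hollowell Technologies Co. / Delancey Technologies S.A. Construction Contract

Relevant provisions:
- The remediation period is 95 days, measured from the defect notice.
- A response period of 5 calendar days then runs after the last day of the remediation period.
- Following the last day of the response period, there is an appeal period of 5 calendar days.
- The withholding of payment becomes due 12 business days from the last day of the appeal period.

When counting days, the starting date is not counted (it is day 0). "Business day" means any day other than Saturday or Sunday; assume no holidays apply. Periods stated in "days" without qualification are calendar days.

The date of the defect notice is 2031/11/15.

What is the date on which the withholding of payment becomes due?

The last day of the remediation period: 2031/11/15 + 95 days = 2032/02/18.
Adding 5 calendar days to 2032/02/18 gives 2032/02/23, which is the last day of the response period.
The last day of the appeal period: 2032/02/23 + 5 days = 2032/02/28.
The date on which the withholding of payment becomes due: counting 12 business days from Saturday, 2032/02/28 (Mar 1, Mar 2, Mar 3, Mar 4, …, Mar 12, Mar 15, Mar 16, skipping weekends) reaches Tuesday, 2032/03/16.

2032/03/16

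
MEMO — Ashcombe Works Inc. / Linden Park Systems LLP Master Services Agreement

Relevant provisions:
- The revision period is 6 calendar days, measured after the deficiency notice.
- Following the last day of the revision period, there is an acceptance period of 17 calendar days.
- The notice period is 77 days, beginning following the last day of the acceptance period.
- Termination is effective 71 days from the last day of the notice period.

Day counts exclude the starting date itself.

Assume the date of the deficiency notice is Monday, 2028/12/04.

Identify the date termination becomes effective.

2029/05/24

The last day of the revision period: 2028/12/04 + 6 days = 2028/12/10.
The last day of the acceptance period: 17 calendar days after 2028/12/10 is 2028/12/27.
The last day of the notice period: 77 calendar days after 2028/12/27 is 2029/03/14.
The date termination becomes effective: 71 calendar days after 2029/03/14 is 2029/05/24.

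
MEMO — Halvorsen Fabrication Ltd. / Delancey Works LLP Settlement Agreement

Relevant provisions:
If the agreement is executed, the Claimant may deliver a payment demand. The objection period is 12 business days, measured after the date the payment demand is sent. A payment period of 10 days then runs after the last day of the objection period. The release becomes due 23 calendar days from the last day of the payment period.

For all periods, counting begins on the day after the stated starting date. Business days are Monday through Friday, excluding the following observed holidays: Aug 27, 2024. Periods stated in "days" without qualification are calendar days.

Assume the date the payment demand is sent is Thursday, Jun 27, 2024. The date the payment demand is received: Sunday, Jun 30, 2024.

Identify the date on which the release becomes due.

From Thursday, Jun 27, 2024, 12 business days (Jun 28, Jul 1, Jul 2, Jul 3, …, Jul 11, Jul 12, Jul 15, skipping weekends) brings us to Monday, Jul 15, 2024, which is the last day of the objection period.
The last day of the payment period: 10 calendar days after Jul 15, 2024 is Jul 25, 2024.
The date on which the release becomes due: Jul 25, 2024 + 23 days = Aug 17, 2024.

Aug 17, 2024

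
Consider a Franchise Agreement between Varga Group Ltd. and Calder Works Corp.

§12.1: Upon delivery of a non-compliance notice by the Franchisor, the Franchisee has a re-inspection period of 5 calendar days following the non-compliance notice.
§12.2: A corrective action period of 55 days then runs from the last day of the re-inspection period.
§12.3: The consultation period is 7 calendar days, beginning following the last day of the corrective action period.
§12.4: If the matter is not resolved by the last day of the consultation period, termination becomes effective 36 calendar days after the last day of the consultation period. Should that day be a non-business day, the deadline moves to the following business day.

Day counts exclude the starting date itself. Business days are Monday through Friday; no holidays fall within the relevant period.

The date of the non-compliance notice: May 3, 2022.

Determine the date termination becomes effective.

August 15, 2022

The last day of the re-inspection period: May 3, 2022 + 5 days = May 8, 2022.
The last day of the corrective action period: 55 calendar days after May 8, 2022 is July 2, 2022.
The last day of the consultation period: July 2, 2022 + 7 days = July 9, 2022.
The date termination becomes effective: 36 calendar days after July 9, 2022 is August 14, 2022. That falls on a Sunday, so it rolls to the next business day, Monday, August 15, 2022.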